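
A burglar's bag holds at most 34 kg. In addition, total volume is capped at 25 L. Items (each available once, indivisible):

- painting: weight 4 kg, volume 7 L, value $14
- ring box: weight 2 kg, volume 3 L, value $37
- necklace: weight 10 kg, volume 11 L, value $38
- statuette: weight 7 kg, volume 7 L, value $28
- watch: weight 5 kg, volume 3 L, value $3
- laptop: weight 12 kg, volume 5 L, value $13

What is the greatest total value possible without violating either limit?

$106

Feasible sets respecting both limits:
- ring box+necklace+statuette+watch: weight 24, volume 24, value 106
- ring box+necklace+statuette: weight 19, volume 21, value 103
- painting+ring box+statuette+watch+laptop: weight 30, volume 25, value 95
- painting+ring box+necklace+watch: weight 21, volume 24, value 92
Best: $106.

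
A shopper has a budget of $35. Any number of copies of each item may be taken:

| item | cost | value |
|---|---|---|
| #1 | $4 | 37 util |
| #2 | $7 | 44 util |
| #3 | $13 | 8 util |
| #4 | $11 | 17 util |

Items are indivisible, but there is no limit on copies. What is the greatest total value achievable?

303 util

Best value-per-unit is #1 at 37/4; filling with it alone gives 8×37 = 296.
Optimal mix: 7×#1 + 1×#2 → cost 35, value 303.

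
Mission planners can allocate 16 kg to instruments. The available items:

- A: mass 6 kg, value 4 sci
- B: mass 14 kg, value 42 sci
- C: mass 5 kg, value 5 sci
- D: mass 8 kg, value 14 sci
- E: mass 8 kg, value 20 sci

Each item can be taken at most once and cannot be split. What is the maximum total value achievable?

42 sci

Check high-value combinations within 16 kg:
- B: mass 14, value 42
- D+E: mass 8+8=16, value 14+20=34
- C+E: mass 5+8=13, value 5+20=25
- A+E: mass 6+8=14, value 4+20=24
Best: 42 sci.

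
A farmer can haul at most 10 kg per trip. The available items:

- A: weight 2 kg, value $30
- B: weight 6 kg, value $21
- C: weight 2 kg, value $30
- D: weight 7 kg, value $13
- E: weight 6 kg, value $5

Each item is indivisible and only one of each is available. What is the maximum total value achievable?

Check high-value combinations within 10 kg:
- A+B+C: weight 2+6+2=10, value 30+21+30=81
- A+C+E: weight 2+2+6=10, value 30+30+5=65
- A+C: weight 2+2=4, value 30+30=60
- A+B: weight 2+6=8, value 30+21=51
Best: $81.

$81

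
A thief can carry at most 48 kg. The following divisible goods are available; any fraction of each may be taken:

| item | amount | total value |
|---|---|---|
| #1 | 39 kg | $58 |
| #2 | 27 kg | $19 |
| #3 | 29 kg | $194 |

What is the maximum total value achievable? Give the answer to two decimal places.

Take in order of value per unit:
- #3 (194/29 per unit): all 29 → value 194, running total 194.00
- #1 (58/39 per unit): 19 of 39 → value 19×58/39 = 28.2564, running total 222.26
Total 222.26.

222.26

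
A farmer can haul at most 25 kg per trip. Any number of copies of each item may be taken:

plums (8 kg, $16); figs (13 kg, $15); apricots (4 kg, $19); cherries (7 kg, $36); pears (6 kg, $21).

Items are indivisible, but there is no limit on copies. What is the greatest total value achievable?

Best value-per-unit is cherries at 36/7; filling with it alone gives 3×36 = 108.
Optimal mix: 1×apricots + 3×cherries → weight 25, value 127.

$127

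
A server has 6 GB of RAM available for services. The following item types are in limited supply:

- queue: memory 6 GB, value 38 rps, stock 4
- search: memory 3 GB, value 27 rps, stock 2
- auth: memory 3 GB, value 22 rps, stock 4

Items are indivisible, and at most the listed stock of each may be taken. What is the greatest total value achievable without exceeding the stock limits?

Top feasible selections:
- 2×search: memory 6, value 54
- 1×search + 1×auth: memory 6, value 49
- 2×auth: memory 6, value 44
Best: 54 rps.

54 rps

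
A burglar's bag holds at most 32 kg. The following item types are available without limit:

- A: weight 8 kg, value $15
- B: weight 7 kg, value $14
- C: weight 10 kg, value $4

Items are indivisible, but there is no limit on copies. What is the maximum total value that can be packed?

$60

Best value-per-unit is B at 14/7; filling with it alone gives 4×14 = 56.
Optimal mix: 4×A → weight 32, value 60.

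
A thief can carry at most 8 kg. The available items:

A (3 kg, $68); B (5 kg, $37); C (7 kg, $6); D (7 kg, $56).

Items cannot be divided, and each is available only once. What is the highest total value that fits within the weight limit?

$105

This is a 0/1 knapsack; check combinations near the capacity.
- A+B: weight 3+5=8, value 68+37=105
- A: weight 3, value 68
- D: weight 7, value 56
- B: weight 5, value 37
- C: weight 7, value 6
Best: $105.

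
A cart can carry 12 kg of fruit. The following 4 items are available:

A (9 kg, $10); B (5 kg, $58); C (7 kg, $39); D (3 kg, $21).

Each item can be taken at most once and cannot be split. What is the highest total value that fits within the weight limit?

Check high-value combinations within 12 kg:
- B+C: weight 5+7=12, value 58+39=97
- B+D: weight 5+3=8, value 58+21=79
- C+D: weight 7+3=10, value 39+21=60
- B: weight 5, value 58
- C: weight 7, value 39
Best: $97.

$97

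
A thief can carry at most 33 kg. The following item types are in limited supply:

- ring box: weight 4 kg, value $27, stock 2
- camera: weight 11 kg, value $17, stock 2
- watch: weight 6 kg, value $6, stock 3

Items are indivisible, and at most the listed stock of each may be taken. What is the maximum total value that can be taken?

$88

Best selections within weight 33 and stock limits:
- 2×ring box + 2×camera: weight 30, value 88
- 2×ring box + 1×camera + 2×watch: weight 31, value 83
- 2×ring box + 1×camera + 1×watch: weight 25, value 77
- 2×ring box + 3×watch: weight 26, value 72
Best: $88.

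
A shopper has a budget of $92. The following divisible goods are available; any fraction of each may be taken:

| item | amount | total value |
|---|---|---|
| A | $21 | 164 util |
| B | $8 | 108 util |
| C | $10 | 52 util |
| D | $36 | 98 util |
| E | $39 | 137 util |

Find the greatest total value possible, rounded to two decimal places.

Take in order of value per unit:
- B (108/8 per unit): all 8 → value 108, running total 108.00
- A (164/21 per unit): all 21 → value 164, running total 272.00
- C (52/10 per unit): all 10 → value 52, running total 324.00
- E (137/39 per unit): all 39 → value 137, running total 461.00
- D (98/36 per unit): 14 of 36 → value 14×98/36 = 38.1111, running total 499.11
Total 499.11.

499.11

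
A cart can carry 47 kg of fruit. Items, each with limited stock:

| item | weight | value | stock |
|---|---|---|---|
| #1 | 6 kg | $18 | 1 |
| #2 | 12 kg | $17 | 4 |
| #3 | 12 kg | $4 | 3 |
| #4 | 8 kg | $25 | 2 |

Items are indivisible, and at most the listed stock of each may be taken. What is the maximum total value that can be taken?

Top feasible selections:
- 1×#1 + 2×#2 + 2×#4: weight 46, value 102
- 1×#1 + 1×#2 + 1×#3 + 2×#4: weight 46, value 89
- 1×#1 + 1×#2 + 2×#4: weight 34, value 85
- 2×#2 + 2×#4: weight 40, value 84
Best: $102.

$102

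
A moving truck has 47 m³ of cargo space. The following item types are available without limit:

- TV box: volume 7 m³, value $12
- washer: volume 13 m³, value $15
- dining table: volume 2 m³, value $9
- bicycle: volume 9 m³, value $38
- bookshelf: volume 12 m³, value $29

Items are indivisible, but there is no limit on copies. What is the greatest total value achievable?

Best value-per-unit is dining table at 9/2; filling with it alone gives 23×9 = 207.
Optimal mix: 19×dining table + 1×bicycle → volume 47, value 209.

$209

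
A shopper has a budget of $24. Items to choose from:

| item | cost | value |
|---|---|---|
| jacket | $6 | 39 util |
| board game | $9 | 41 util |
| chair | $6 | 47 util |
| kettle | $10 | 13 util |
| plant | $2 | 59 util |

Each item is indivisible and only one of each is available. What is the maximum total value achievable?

186 util

This is a 0/1 knapsack; check combinations near the capacity.
- jacket+board game+chair+plant: cost 6+9+6+2=23, value 39+41+47+59=186
- jacket+chair+kettle+plant: cost 6+6+10+2=24, value 39+47+13+59=158
- board game+chair+plant: cost 9+6+2=17, value 41+47+59=147
- jacket+chair+plant: cost 6+6+2=14, value 39+47+59=145
Best: 186 util.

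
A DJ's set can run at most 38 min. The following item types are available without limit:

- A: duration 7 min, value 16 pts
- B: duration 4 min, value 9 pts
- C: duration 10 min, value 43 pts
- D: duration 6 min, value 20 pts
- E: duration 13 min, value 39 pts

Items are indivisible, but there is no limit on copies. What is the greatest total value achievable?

149 pts

Best value-per-unit is C at 43/10; filling with it alone gives 3×43 = 129.
Optimal mix: 3×C + 1×D → duration 36, value 149.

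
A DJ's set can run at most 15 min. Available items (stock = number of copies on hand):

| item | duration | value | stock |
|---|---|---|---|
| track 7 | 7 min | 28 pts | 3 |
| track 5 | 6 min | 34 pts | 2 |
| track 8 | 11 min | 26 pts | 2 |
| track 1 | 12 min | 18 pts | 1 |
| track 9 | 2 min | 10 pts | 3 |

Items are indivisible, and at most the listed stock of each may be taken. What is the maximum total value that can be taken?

Best selections within duration 15 and stock limits:
- 2×track 5 + 1×track 9: duration 14, value 78
- 1×track 7 + 1×track 5 + 1×track 9: duration 15, value 72
- 2×track 5: duration 12, value 68
Best: 78 pts.

78 pts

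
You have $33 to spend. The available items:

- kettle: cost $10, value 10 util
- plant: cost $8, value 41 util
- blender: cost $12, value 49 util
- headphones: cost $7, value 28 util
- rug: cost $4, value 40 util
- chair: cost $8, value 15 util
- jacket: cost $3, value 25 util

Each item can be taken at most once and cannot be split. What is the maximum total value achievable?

158 util

Check high-value combinations within $33:
- plant+blender+headphones+rug: cost 8+12+7+4=31, value 41+49+28+40=158
- plant+blender+rug+jacket: cost 8+12+4+3=27, value 41+49+40+25=155
- plant+headphones+rug+chair+jacket: cost 8+7+4+8+3=30, value 41+28+40+15+25=149
- plant+blender+rug+chair: cost 8+12+4+8=32, value 41+49+40+15=145
Best: 158 util.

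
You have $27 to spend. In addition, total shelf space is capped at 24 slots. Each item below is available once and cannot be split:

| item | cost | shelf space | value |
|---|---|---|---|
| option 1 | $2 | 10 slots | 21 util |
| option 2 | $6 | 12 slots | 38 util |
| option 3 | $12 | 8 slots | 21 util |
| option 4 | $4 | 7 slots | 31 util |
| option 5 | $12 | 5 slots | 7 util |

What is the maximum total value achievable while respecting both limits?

76 util

Feasible sets respecting both limits:
- option 2+option 4+option 5: cost 22, shelf space 24, value 76
- option 2+option 4: cost 10, shelf space 19, value 69
- option 1+option 2: cost 8, shelf space 22, value 59
- option 2+option 3: cost 18, shelf space 20, value 59
Best: 76 util.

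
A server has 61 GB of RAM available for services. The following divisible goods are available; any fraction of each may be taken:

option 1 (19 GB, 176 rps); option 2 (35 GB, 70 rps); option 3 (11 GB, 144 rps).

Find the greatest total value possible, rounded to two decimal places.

Take in order of value per unit:
- option 3 (144/11 per unit): all 11 → value 144, running total 144.00
- option 1 (176/19 per unit): all 19 → value 176, running total 320.00
- option 2 (70/35 per unit): 31 of 35 → value 31×70/35 = 62.0000, running total 382.00
Total 382.00.

382.00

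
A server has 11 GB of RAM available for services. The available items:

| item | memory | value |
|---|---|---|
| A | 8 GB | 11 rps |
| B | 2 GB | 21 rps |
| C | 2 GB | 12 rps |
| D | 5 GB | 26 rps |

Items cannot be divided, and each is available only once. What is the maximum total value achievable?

This is a 0/1 knapsack; check combinations near the capacity.
- B+C+D: memory 2+2+5=9, value 21+12+26=59
- B+D: memory 2+5=7, value 21+26=47
- C+D: memory 2+5=7, value 12+26=38
Best: 59 rps.

59 rps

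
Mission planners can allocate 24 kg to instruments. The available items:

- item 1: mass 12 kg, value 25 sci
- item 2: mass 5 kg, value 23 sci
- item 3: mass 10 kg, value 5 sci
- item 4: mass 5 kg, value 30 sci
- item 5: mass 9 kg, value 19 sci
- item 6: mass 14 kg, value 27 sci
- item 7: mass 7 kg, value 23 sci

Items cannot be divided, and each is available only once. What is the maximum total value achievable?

This is a 0/1 knapsack; check combinations near the capacity.
- item 2+item 4+item 6: mass 5+5+14=24, value 23+30+27=80
- item 1+item 2+item 4: mass 12+5+5=22, value 25+23+30=78
- item 1+item 4+item 7: mass 12+5+7=24, value 25+30+23=78
- item 2+item 4+item 7: mass 5+5+7=17, value 23+30+23=76
- item 2+item 4+item 5: mass 5+5+9=19, value 23+30+19=72
Best: 80 sci.

80 sci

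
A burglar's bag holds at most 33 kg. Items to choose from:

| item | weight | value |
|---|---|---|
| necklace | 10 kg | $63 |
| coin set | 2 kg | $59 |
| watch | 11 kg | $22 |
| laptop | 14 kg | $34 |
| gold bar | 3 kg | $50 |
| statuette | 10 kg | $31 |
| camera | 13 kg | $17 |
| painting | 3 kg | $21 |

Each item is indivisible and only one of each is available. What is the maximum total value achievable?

Check high-value combinations within 33 kg:
- necklace+coin set+laptop+gold bar+painting: weight 10+2+14+3+3=32, value 63+59+34+50+21=227
- necklace+coin set+gold bar+statuette+painting: weight 10+2+3+10+3=28, value 63+59+50+31+21=224
- necklace+coin set+watch+gold bar+painting: weight 10+2+11+3+3=29, value 63+59+22+50+21=215
- necklace+coin set+gold bar+camera+painting: weight 10+2+3+13+3=31, value 63+59+50+17+21=210
- necklace+coin set+laptop+gold bar: weight 10+2+14+3=29, value 63+59+34+50=206
Best: $227.

$227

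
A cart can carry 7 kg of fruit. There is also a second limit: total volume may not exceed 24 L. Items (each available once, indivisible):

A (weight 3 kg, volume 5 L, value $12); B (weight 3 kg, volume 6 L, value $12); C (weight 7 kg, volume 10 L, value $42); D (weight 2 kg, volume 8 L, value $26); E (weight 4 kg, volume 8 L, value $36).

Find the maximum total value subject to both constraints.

Feasible sets respecting both limits:
- D+E: weight 6, volume 16, value 62
- A+E: weight 7, volume 13, value 48
- B+E: weight 7, volume 14, value 48
Best: $62.

$62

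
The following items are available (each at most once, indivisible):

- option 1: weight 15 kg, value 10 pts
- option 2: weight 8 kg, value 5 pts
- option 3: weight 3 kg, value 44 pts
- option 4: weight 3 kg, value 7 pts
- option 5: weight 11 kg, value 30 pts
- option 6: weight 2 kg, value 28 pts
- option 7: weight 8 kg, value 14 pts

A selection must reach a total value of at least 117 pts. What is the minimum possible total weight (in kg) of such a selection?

Subsets with value ≥ 117, sorted by total weight:
- option 3+option 4+option 5+option 6+option 7: weight 27, value 123
- option 2+option 3+option 5+option 6+option 7: weight 32, value 121
Minimum weight: 27 kg.

27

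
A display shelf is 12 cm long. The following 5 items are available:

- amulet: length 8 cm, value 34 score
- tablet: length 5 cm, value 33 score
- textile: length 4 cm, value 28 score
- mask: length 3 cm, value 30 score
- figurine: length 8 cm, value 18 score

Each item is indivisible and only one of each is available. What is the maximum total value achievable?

Check high-value combinations within 12 cm:
- tablet+textile+mask: length 5+4+3=12, value 33+28+30=91
- amulet+mask: length 8+3=11, value 34+30=64
- tablet+mask: length 5+3=8, value 33+30=63
Best: 91 score.

91 score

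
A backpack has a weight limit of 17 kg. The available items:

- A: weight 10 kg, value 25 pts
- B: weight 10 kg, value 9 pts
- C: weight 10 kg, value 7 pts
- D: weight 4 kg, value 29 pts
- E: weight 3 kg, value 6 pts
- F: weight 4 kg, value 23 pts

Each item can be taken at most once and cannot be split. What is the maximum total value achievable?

60 pts

This is a 0/1 knapsack; check combinations near the capacity.
- A+D+E: weight 10+4+3=17, value 25+29+6=60
- D+E+F: weight 4+3+4=11, value 29+6+23=58
- A+D: weight 10+4=14, value 25+29=54
- A+E+F: weight 10+3+4=17, value 25+6+23=54
Best: 60 pts.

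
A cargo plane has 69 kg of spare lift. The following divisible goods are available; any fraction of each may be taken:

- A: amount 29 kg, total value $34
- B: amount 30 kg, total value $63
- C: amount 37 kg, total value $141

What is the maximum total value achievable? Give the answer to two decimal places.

Take in order of value per unit:
- C (141/37 per unit): all 37 → value 141, running total 141.00
- B (63/30 per unit): all 30 → value 63, running total 204.00
- A (34/29 per unit): 2 of 29 → value 2×34/29 = 2.3448, running total 206.34
Total 206.34.

206.34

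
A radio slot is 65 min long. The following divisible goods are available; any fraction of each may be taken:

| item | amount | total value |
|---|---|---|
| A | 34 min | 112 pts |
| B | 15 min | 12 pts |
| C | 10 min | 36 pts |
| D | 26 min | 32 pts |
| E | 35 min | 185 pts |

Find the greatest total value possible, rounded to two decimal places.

Take in order of value per unit:
- E (185/35 per unit): all 35 → value 185, running total 185.00
- C (36/10 per unit): all 10 → value 36, running total 221.00
- A (112/34 per unit): 20 of 34 → value 20×112/34 = 65.8824, running total 286.88
Total 286.88.

286.88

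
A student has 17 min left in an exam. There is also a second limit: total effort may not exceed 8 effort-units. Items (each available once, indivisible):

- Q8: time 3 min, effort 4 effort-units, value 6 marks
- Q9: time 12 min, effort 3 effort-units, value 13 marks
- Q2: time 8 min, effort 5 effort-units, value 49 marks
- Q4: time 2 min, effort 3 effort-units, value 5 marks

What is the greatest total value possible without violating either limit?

Feasible sets respecting both limits:
- Q2+Q4: time 10, effort 8, value 54
- Q2: time 8, effort 5, value 49
- Q8+Q9: time 15, effort 7, value 19
- Q9+Q4: time 14, effort 6, value 18
Best: 54 marks.

54 marks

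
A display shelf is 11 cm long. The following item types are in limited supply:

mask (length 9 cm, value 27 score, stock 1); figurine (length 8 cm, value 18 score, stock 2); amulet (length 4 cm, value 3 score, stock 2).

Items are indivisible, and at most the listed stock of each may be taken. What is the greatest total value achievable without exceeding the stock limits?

Best selections within length 11 and stock limits:
- 1×mask: length 9, value 27
- 1×figurine: length 8, value 18
Best: 27 score.

27 score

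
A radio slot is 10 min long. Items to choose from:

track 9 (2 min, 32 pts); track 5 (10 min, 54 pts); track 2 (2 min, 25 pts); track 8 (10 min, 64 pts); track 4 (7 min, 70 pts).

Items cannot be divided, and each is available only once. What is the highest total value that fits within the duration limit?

Check high-value combinations within 10 min:
- track 9+track 4: duration 2+7=9, value 32+70=102
- track 2+track 4: duration 2+7=9, value 25+70=95
- track 4: duration 7, value 70
- track 8: duration 10, value 64
Best: 102 pts.

102 pts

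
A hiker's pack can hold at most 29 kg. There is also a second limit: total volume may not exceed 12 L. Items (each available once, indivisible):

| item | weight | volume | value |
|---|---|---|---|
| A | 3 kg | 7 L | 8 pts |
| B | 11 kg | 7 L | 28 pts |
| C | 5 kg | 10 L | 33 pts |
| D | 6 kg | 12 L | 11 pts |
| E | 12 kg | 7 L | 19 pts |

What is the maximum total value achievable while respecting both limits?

33 pts

Feasible sets respecting both limits:
- C: weight 5, volume 10, value 33
- B: weight 11, volume 7, value 28
- E: weight 12, volume 7, value 19
- D: weight 6, volume 12, value 11
Best: 33 pts.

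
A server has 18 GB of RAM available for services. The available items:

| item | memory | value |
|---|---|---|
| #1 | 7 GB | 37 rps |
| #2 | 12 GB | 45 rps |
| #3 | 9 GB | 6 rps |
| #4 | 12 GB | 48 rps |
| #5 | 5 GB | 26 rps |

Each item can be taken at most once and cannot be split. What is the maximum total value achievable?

74 rps

This is a 0/1 knapsack; check combinations near the capacity.
- #4+#5: memory 12+5=17, value 48+26=74
- #2+#5: memory 12+5=17, value 45+26=71
- #1+#5: memory 7+5=12, value 37+26=63
Best: 74 rps.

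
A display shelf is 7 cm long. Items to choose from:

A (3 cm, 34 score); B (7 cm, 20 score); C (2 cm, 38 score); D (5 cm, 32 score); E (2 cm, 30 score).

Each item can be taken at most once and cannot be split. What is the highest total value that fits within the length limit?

Check high-value combinations within 7 cm:
- A+C+E: length 3+2+2=7, value 34+38+30=102
- A+C: length 3+2=5, value 34+38=72
- C+D: length 2+5=7, value 38+32=70
- C+E: length 2+2=4, value 38+30=68
- A+E: length 3+2=5, value 34+30=64
Best: 102 score.

102 score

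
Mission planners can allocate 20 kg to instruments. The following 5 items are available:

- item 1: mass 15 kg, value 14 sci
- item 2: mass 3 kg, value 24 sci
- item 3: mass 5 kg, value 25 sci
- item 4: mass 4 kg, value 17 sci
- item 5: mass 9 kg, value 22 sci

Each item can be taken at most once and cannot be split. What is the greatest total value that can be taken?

This is a 0/1 knapsack; check combinations near the capacity.
- item 2+item 3+item 5: mass 3+5+9=17, value 24+25+22=71
- item 2+item 3+item 4: mass 3+5+4=12, value 24+25+17=66
- item 3+item 4+item 5: mass 5+4+9=18, value 25+17+22=64
- item 2+item 4+item 5: mass 3+4+9=16, value 24+17+22=63
Best: 71 sci.

71 sci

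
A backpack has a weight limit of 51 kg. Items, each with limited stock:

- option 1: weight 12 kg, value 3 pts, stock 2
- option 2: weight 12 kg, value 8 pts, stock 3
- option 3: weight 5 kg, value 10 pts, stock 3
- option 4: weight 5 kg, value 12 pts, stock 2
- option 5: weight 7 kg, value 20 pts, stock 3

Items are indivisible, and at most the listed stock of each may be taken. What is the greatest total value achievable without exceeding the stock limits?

Top feasible selections:
- 3×option 3 + 2×option 4 + 3×option 5: weight 46, value 114
- 2×option 3 + 2×option 4 + 3×option 5: weight 41, value 104
Best: 114 pts.

114 pts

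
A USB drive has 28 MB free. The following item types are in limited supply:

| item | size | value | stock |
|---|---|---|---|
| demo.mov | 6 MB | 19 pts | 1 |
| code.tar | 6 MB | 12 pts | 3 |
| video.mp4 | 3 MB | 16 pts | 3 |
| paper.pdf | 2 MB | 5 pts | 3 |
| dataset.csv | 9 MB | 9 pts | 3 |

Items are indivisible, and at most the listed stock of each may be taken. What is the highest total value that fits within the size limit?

94 pts

Top feasible selections:
- 1×demo.mov + 1×code.tar + 3×video.mp4 + 3×paper.pdf: size 27, value 94
- 1×demo.mov + 2×code.tar + 3×video.mp4: size 27, value 91
Best: 94 pts.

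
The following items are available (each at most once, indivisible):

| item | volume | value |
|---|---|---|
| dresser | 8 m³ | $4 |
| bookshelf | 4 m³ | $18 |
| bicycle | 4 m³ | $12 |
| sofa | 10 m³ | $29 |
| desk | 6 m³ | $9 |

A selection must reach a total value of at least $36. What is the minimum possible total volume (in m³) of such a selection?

Subsets with value ≥ 36, sorted by total volume:
- bookshelf+sofa: volume 14, value 47
- bicycle+sofa: volume 14, value 41
- bookshelf+bicycle+desk: volume 14, value 39
Minimum volume: 14 m³.

14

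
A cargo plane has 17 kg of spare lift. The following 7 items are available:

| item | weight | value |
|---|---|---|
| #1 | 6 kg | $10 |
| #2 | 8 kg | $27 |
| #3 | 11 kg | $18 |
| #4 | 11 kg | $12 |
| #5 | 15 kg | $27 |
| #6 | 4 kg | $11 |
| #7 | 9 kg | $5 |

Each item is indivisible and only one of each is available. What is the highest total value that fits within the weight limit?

$38

Check high-value combinations within 17 kg:
- #2+#6: weight 8+4=12, value 27+11=38
- #1+#2: weight 6+8=14, value 10+27=37
- #2+#7: weight 8+9=17, value 27+5=32
- #3+#6: weight 11+4=15, value 18+11=29
- #1+#3: weight 6+11=17, value 10+18=28
Best: $38.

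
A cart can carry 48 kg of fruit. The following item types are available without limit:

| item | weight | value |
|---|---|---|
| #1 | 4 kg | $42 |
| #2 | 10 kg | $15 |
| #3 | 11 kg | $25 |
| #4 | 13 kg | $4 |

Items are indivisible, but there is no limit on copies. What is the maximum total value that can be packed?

$504

Best value-per-unit is #1 at 42/4, and filling with it alone uses weight 12×4=48. No mix of the others beats 12×42 = 504.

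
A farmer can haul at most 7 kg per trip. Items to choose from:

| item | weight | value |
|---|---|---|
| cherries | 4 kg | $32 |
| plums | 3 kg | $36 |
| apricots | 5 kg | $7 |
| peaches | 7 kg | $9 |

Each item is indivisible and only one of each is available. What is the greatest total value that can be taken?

Check high-value combinations within 7 kg:
- cherries+plums: weight 4+3=7, value 32+36=68
- plums: weight 3, value 36
- cherries: weight 4, value 32
- peaches: weight 7, value 9
Best: $68.

$68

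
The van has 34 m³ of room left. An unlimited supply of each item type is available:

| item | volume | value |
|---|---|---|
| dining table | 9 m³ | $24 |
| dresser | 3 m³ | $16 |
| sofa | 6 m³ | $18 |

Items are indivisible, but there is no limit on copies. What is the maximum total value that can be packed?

Best value-per-unit is dresser at 16/3, and filling with it alone uses volume 11×3=33. No mix of the others beats 11×16 = 176.

$176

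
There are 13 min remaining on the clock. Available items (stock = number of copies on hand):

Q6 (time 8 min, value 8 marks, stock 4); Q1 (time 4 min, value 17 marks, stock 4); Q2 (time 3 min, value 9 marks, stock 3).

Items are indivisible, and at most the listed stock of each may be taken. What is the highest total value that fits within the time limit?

Best selections within time 13 and stock limits:
- 3×Q1: time 12, value 51
- 1×Q1 + 3×Q2: time 13, value 44
Best: 51 marks.

51 marks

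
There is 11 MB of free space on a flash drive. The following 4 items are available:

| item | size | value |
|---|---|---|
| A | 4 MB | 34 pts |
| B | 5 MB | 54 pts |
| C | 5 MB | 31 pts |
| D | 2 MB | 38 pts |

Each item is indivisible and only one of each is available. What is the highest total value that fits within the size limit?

126 pts

Check high-value combinations within 11 MB:
- A+B+D: size 4+5+2=11, value 34+54+38=126
- A+C+D: size 4+5+2=11, value 34+31+38=103
- B+D: size 5+2=7, value 54+38=92
- A+B: size 4+5=9, value 34+54=88
Best: 126 pts.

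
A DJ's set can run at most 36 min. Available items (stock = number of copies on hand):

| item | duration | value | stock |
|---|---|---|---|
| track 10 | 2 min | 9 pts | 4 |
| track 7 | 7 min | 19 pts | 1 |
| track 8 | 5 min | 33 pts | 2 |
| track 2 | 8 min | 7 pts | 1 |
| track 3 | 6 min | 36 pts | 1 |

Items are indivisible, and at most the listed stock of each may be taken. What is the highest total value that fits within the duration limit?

157 pts

Best selections within duration 36 and stock limits:
- 4×track 10 + 1×track 7 + 2×track 8 + 1×track 3: duration 31, value 157
- 3×track 10 + 1×track 7 + 2×track 8 + 1×track 3: duration 29, value 148
- 2×track 10 + 1×track 7 + 2×track 8 + 1×track 2 + 1×track 3: duration 35, value 146
- 4×track 10 + 2×track 8 + 1×track 2 + 1×track 3: duration 32, value 145
Best: 157 pts.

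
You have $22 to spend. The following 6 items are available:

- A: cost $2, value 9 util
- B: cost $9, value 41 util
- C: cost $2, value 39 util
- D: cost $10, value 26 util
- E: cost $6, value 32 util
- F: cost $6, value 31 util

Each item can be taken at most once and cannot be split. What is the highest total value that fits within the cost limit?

This is a 0/1 knapsack; check combinations near the capacity.
- A+B+C+E: cost 2+9+2+6=19, value 9+41+39+32=121
- A+B+C+F: cost 2+9+2+6=19, value 9+41+39+31=120
- B+C+E: cost 9+2+6=17, value 41+39+32=112
- A+C+E+F: cost 2+2+6+6=16, value 9+39+32+31=111
Best: 121 util.

121 util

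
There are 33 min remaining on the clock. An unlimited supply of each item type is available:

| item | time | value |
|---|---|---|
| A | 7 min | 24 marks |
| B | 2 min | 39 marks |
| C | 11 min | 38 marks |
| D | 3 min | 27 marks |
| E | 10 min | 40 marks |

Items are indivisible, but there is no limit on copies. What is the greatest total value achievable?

624 marks

Best value-per-unit is B at 39/2, and filling with it alone uses time 16×2=32. No mix of the others beats 16×39 = 624.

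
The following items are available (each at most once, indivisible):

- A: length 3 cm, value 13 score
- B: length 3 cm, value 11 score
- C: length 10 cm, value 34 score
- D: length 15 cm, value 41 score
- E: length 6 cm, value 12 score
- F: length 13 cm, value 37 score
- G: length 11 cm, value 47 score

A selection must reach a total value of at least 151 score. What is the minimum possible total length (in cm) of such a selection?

46

Subsets with value ≥ 151, sorted by total length:
- A+B+C+E+F+G: length 46, value 154
- A+B+C+D+E+G: length 48, value 158
- C+D+F+G: length 49, value 159
Minimum length: 46 cm.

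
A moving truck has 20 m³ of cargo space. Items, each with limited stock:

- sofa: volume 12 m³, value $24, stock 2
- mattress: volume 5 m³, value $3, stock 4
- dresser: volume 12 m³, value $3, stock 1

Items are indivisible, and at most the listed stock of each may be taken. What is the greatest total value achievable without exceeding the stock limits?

$27

Top feasible selections:
- 1×sofa + 1×mattress: volume 17, value 27
- 1×sofa: volume 12, value 24
- 4×mattress: volume 20, value 12
Best: $27.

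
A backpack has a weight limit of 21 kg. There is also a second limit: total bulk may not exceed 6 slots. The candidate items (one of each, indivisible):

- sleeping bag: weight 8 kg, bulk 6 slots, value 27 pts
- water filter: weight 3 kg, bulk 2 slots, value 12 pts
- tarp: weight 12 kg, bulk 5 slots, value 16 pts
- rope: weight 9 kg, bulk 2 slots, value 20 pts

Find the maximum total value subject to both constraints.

32 pts

Feasible sets respecting both limits:
- water filter+rope: weight 12, bulk 4, value 32
- sleeping bag: weight 8, bulk 6, value 27
- rope: weight 9, bulk 2, value 20
Best: 32 pts.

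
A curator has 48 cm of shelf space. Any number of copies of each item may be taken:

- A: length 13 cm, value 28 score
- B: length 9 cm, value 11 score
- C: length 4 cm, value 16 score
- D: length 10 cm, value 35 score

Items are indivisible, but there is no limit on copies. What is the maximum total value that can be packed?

192 score

Best value-per-unit is C at 16/4, and filling with it alone uses length 12×4=48. No mix of the others beats 12×16 = 192.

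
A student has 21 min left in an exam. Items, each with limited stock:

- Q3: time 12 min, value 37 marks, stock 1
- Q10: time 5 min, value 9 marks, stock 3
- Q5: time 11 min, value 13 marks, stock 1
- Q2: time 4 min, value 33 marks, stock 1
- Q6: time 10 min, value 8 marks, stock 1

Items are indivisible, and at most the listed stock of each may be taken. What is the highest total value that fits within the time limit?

79 marks

Top feasible selections:
- 1×Q3 + 1×Q10 + 1×Q2: time 21, value 79
- 1×Q3 + 1×Q2: time 16, value 70
- 3×Q10 + 1×Q2: time 19, value 60
Best: 79 marks.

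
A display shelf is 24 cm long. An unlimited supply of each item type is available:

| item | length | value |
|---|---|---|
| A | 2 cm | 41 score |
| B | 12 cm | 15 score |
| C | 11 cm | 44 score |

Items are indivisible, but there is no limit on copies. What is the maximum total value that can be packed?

Best value-per-unit is A at 41/2, and filling with it alone uses length 12×2=24. No mix of the others beats 12×41 = 492.

492 score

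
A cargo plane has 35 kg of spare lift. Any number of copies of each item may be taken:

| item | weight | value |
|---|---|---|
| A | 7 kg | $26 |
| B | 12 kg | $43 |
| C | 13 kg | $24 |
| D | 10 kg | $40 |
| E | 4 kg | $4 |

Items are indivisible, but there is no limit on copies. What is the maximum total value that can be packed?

Best value-per-unit is D at 40/10; filling with it alone gives 3×40 = 120.
Optimal mix: 2×A + 2×D → weight 34, value 132.

$132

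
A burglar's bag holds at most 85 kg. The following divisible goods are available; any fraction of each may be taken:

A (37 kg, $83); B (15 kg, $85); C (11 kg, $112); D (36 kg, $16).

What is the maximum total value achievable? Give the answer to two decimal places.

289.78

Take in order of value per unit:
- C (112/11 per unit): all 11 → value 112, running total 112.00
- B (85/15 per unit): all 15 → value 85, running total 197.00
- A (83/37 per unit): all 37 → value 83, running total 280.00
- D (16/36 per unit): 22 of 36 → value 22×16/36 = 9.7778, running total 289.78
Total 289.78.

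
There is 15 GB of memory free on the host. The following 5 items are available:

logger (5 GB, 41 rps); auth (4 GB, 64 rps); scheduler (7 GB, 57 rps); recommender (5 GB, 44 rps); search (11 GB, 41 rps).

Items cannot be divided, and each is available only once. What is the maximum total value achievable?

Check high-value combinations within 15 GB:
- logger+auth+recommender: memory 5+4+5=14, value 41+64+44=149
- auth+scheduler: memory 4+7=11, value 64+57=121
- auth+recommender: memory 4+5=9, value 64+44=108
- logger+auth: memory 5+4=9, value 41+64=105
- auth+search: memory 4+11=15, value 64+41=105
Best: 149 rps.

149 rps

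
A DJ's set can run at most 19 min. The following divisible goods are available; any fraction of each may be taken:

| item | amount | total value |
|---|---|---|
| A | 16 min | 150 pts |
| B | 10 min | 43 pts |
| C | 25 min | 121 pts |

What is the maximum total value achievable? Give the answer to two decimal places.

164.52

Take in order of value per unit:
- A (150/16 per unit): all 16 → value 150, running total 150.00
- C (121/25 per unit): 3 of 25 → value 3×121/25 = 14.5200, running total 164.52
Total 164.52.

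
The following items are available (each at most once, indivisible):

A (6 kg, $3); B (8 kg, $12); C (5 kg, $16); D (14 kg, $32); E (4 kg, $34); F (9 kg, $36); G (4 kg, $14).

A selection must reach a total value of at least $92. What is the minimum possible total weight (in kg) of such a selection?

22

Subsets with value ≥ 92, sorted by total weight:
- C+E+F+G: weight 22, value 100
- B+E+F+G: weight 25, value 96
- B+C+E+F: weight 26, value 98
Minimum weight: 22 kg.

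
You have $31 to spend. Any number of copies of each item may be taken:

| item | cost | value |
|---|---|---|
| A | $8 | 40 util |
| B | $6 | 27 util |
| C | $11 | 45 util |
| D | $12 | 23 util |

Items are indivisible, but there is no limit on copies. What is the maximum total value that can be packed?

Best value-per-unit is A at 40/8; filling with it alone gives 3×40 = 120.
Optimal mix: 3×A + 1×B → cost 30, value 147.

147 util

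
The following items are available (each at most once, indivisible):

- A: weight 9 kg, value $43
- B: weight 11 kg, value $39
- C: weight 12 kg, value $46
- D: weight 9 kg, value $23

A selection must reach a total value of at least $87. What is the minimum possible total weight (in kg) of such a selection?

21

Subsets with value ≥ 87, sorted by total weight:
- A+C: weight 21, value 89
- A+B+D: weight 29, value 105
Minimum weight: 21 kg.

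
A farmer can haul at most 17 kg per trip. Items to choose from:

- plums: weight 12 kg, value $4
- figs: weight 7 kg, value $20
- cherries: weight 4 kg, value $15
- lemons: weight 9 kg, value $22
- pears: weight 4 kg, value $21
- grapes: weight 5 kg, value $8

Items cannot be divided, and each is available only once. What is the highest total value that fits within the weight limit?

Check high-value combinations within 17 kg:
- cherries+lemons+pears: weight 4+9+4=17, value 15+22+21=58
- figs+cherries+pears: weight 7+4+4=15, value 20+15+21=56
- figs+pears+grapes: weight 7+4+5=16, value 20+21+8=49
- cherries+pears+grapes: weight 4+4+5=13, value 15+21+8=44
Best: $58.

$58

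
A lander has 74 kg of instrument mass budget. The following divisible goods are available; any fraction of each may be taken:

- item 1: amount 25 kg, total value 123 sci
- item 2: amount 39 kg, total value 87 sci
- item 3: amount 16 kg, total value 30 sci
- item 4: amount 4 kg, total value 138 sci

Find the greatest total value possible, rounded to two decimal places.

Take in order of value per unit:
- item 4 (138/4 per unit): all 4 → value 138, running total 138.00
- item 1 (123/25 per unit): all 25 → value 123, running total 261.00
- item 2 (87/39 per unit): all 39 → value 87, running total 348.00
- item 3 (30/16 per unit): 6 of 16 → value 6×30/16 = 11.2500, running total 359.25
Total 359.25.

359.25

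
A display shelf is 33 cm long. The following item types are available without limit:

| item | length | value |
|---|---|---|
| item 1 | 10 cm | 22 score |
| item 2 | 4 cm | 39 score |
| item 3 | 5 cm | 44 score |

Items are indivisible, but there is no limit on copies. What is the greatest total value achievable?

317 score

Best value-per-unit is item 2 at 39/4; filling with it alone gives 8×39 = 312.
Optimal mix: 7×item 2 + 1×item 3 → length 33, value 317.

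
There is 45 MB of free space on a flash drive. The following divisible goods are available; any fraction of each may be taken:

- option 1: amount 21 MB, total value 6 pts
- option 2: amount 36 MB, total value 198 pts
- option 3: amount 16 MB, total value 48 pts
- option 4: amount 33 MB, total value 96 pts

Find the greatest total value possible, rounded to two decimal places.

Take in order of value per unit:
- option 2 (198/36 per unit): all 36 → value 198, running total 198.00
- option 3 (48/16 per unit): 9 of 16 → value 9×48/16 = 27.0000, running total 225.00
Total 225.00.

225.00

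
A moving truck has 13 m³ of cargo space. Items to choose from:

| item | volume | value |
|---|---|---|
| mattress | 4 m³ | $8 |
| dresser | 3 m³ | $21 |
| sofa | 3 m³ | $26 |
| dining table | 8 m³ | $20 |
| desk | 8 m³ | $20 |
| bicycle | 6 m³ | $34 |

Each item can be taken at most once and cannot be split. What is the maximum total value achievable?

Check high-value combinations within 13 m³:
- dresser+sofa+bicycle: volume 3+3+6=12, value 21+26+34=81
- mattress+sofa+bicycle: volume 4+3+6=13, value 8+26+34=68
- mattress+dresser+bicycle: volume 4+3+6=13, value 8+21+34=63
- sofa+bicycle: volume 3+6=9, value 26+34=60
Best: $81.

$81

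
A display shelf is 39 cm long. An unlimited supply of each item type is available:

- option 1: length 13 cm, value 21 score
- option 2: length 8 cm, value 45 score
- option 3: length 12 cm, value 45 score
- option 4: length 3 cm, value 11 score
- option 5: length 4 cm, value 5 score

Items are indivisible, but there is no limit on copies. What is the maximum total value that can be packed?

Best value-per-unit is option 2 at 45/8; filling with it alone gives 4×45 = 180.
Optimal mix: 4×option 2 + 2×option 4 → length 38, value 202.

202 score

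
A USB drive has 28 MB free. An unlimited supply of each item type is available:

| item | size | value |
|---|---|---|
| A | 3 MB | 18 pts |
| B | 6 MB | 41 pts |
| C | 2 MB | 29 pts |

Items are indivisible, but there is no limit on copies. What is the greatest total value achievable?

Best value-per-unit is C at 29/2, and filling with it alone uses size 14×2=28. No mix of the others beats 14×29 = 406.

406 pts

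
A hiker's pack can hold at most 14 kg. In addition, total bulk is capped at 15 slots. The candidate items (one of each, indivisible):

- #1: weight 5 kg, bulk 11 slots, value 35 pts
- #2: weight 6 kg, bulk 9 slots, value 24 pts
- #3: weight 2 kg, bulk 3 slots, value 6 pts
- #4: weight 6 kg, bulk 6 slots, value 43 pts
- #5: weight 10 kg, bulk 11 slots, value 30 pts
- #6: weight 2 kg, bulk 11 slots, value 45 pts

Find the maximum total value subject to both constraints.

Feasible sets respecting both limits:
- #2+#4: weight 12, bulk 15, value 67
- #3+#6: weight 4, bulk 14, value 51
- #3+#4: weight 8, bulk 9, value 49
- #6: weight 2, bulk 11, value 45
Best: 67 pts.

67 pts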